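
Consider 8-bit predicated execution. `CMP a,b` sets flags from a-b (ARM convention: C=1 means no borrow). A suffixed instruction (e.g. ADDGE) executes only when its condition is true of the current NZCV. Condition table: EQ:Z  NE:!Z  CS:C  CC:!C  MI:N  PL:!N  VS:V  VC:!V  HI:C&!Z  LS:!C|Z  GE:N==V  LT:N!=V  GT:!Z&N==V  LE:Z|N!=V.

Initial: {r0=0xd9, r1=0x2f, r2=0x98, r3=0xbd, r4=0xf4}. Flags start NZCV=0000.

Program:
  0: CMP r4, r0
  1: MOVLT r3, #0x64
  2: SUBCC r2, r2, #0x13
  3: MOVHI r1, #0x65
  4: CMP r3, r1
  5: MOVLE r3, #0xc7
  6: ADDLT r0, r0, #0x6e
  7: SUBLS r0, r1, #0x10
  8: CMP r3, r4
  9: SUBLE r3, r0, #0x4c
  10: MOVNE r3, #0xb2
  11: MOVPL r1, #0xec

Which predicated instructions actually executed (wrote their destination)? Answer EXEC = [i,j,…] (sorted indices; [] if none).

[0] flags=0010 → (cmp)
[1] flags=0010 LT?F → skip
[2] flags=0010 CC?F → skip
[3] flags=0010 HI?T → r1=0x65
[4] flags=0011 → (cmp)
[5] flags=0011 LE?T → r3=0xc7
[6] flags=0011 LT?T → r0=0x47
[7] flags=0011 LS?F → skip
[8] flags=1000 → (cmp)
[9] flags=1000 LE?T → r3=0xfb
[10] flags=1000 NE?T → r3=0xb2
[11] flags=1000 PL?F → skip

EXEC = [3,5,6,9,10]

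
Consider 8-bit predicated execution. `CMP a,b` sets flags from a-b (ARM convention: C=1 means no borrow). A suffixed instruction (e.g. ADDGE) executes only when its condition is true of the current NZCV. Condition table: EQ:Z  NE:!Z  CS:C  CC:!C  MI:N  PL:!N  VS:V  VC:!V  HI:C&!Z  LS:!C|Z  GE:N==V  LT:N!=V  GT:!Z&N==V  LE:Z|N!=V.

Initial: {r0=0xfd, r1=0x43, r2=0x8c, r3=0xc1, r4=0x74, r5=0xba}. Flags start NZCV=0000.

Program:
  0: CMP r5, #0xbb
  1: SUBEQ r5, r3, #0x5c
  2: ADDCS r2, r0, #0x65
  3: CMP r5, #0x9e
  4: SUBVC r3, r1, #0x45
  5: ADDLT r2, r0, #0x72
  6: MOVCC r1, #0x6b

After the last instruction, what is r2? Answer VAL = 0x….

VAL = 0x8c

0: ✓ CMP  NZCV=1000
1: · SUBEQ
2: · ADDCS
3: ✓ CMP  NZCV=0010
4: ✓ SUBVC  r3←0xfe
5: · ADDLT
6: · MOVCC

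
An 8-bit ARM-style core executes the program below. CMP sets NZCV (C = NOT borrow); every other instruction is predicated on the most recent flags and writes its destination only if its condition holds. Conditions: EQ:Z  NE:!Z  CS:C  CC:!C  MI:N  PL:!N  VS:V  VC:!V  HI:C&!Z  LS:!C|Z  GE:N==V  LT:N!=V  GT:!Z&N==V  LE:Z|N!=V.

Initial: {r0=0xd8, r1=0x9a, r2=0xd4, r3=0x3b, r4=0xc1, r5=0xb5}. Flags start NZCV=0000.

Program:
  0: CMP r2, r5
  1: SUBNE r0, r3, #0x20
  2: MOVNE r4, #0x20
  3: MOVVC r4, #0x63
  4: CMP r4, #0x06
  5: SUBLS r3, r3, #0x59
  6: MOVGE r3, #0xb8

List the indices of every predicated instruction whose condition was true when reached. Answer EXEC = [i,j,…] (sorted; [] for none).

[0] flags=0010 → (cmp)
[1] flags=0010 NE?T → r0=0x1b
[2] flags=0010 NE?T → r4=0x20
[3] flags=0010 VC?T → r4=0x63
[4] flags=0010 → (cmp)
[5] flags=0010 LS?F → skip
[6] flags=0010 GE?T → r3=0xb8

EXEC = [1,2,3,6]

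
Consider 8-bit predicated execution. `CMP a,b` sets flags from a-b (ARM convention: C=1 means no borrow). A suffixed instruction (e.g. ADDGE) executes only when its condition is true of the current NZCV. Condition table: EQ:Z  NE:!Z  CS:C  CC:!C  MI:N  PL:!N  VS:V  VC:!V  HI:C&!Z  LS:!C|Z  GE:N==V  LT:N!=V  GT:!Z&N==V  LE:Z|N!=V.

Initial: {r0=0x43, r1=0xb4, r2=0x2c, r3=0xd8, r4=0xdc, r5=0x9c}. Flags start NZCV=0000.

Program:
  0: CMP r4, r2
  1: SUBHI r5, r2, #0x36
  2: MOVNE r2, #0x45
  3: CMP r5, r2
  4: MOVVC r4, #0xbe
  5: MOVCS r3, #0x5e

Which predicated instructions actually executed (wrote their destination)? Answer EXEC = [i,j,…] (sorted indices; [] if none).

EXEC = [1,2,4,5]

[0] flags=1010 → (cmp)
[1] flags=1010 HI?T → r5=0xf6
[2] flags=1010 NE?T → r2=0x45
[3] flags=1010 → (cmp)
[4] flags=1010 VC?T → r4=0xbe
[5] flags=1010 CS?T → r3=0x5e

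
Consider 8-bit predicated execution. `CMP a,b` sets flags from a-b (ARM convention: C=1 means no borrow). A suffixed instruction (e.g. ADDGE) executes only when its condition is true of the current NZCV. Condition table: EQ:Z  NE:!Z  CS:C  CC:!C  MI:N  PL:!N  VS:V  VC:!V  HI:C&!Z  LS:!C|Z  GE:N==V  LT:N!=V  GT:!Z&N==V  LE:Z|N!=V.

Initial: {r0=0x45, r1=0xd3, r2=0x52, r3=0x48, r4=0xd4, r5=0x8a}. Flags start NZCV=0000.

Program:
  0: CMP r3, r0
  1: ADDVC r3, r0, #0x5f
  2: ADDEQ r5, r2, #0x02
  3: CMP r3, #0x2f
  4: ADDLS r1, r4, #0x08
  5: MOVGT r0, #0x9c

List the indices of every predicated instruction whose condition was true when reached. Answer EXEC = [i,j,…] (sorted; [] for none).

EXEC = [1]

0: ✓ CMP  NZCV=0010
1: ✓ ADDVC  r3←0xa4
2: · ADDEQ
3: ✓ CMP  NZCV=0011
4: · ADDLS
5: · MOVGT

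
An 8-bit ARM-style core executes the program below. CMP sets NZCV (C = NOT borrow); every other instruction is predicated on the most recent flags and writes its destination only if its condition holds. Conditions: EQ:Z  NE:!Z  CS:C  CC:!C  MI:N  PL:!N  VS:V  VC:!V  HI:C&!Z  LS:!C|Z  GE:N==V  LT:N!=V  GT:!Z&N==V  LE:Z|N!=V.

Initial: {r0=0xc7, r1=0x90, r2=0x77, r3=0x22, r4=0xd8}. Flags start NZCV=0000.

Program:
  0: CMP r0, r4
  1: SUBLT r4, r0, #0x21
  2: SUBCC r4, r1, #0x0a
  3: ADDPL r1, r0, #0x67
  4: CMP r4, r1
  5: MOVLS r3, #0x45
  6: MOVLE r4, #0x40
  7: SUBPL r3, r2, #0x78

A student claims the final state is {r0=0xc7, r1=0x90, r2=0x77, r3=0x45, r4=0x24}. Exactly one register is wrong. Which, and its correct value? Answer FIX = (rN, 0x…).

FIX = (r4, 0x40)

0: ✓ CMP  NZCV=1000
1: ✓ SUBLT  r4←0xa6
2: ✓ SUBCC  r4←0x86
3: · ADDPL
4: ✓ CMP  NZCV=1000
5: ✓ MOVLS  r3←0x45
6: ✓ MOVLE  r4←0x40
7: · SUBPL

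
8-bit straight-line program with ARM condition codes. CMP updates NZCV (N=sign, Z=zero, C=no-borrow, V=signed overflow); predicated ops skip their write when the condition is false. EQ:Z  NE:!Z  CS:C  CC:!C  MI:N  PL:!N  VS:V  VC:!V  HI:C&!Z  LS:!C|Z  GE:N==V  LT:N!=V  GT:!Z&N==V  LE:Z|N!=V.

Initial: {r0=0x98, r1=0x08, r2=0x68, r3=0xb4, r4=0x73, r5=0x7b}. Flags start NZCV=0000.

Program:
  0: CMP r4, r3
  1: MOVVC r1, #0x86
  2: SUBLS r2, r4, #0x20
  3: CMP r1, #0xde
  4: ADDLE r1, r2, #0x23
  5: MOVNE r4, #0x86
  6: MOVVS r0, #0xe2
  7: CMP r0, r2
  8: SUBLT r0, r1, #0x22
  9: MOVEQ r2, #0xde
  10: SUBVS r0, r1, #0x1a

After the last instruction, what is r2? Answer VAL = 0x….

[0] flags=1001 → (cmp)
[1] flags=1001 VC?F → skip
[2] flags=1001 LS?T → r2=0x53
[3] flags=0000 → (cmp)
[4] flags=0000 LE?F → skip
[5] flags=0000 NE?T → r4=0x86
[6] flags=0000 VS?F → skip
[7] flags=0011 → (cmp)
[8] flags=0011 LT?T → r0=0xe6
[9] flags=0011 EQ?F → skip
[10] flags=0011 VS?T → r0=0xee

VAL = 0x53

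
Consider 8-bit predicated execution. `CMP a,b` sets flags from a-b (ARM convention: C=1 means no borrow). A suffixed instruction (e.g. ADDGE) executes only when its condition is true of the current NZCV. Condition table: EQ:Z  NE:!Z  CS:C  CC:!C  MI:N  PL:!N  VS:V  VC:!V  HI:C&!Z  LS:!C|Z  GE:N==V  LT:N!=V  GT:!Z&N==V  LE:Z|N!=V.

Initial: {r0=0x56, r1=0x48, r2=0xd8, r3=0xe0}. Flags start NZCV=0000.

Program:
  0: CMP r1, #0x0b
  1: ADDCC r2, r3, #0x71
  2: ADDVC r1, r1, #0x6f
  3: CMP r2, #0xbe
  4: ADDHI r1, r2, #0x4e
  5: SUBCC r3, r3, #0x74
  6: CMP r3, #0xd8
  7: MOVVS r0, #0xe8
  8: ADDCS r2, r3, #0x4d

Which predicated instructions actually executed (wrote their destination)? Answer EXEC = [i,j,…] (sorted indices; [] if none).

0: ✓ CMP  NZCV=0010
1: · ADDCC
2: ✓ ADDVC  r1←0xb7
3: ✓ CMP  NZCV=0010
4: ✓ ADDHI  r1←0x26
5: · SUBCC
6: ✓ CMP  NZCV=0010
7: · MOVVS
8: ✓ ADDCS  r2←0x2d

EXEC = [2,4,8]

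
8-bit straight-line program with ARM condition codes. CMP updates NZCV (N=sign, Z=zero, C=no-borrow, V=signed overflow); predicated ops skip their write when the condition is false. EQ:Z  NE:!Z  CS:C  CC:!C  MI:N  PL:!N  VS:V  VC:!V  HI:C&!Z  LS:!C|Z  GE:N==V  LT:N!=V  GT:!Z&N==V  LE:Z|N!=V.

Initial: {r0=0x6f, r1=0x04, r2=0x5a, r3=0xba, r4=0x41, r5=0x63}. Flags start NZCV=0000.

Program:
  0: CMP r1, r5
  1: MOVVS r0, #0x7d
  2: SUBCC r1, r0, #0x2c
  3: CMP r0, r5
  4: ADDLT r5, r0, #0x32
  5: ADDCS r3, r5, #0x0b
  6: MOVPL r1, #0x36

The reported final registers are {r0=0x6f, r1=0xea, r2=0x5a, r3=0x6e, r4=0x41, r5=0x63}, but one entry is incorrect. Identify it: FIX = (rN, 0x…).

FIX = (r1, 0x36)

[0] flags=1000 → (cmp)
[1] flags=1000 VS?F → skip
[2] flags=1000 CC?T → r1=0x43
[3] flags=0010 → (cmp)
[4] flags=0010 LT?F → skip
[5] flags=0010 CS?T → r3=0x6e
[6] flags=0010 PL?T → r1=0x36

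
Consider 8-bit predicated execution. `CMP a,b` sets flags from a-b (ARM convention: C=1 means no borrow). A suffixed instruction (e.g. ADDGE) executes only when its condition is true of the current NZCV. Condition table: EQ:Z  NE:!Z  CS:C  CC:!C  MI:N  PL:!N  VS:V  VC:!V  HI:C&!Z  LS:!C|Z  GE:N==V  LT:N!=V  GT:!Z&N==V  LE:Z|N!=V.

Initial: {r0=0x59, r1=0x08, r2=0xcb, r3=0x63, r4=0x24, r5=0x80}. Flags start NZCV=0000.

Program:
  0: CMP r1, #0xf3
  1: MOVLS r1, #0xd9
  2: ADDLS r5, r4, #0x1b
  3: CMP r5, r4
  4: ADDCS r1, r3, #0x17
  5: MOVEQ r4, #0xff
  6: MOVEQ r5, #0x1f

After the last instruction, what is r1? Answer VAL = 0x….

0: ✓ CMP  NZCV=0000
1: ✓ MOVLS  r1←0xd9
2: ✓ ADDLS  r5←0x3f
3: ✓ CMP  NZCV=0010
4: ✓ ADDCS  r1←0x7a
5: · MOVEQ
6: · MOVEQ

VAL = 0x7a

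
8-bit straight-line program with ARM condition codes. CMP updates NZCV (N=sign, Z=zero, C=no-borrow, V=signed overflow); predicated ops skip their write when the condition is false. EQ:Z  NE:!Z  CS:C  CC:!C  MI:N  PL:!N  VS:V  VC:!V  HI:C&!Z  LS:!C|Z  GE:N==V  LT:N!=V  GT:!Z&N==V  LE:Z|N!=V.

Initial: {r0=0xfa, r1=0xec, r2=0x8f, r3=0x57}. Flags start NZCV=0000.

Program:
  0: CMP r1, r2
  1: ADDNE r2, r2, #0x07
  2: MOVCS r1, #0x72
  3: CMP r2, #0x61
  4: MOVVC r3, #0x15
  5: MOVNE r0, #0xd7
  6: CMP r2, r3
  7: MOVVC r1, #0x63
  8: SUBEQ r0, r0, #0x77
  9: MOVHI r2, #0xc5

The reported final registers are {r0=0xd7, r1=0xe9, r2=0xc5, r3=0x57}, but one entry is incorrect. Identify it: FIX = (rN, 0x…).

FIX = (r1, 0x72)

0: ✓ CMP  NZCV=0010
1: ✓ ADDNE  r2←0x96
2: ✓ MOVCS  r1←0x72
3: ✓ CMP  NZCV=0011
4: · MOVVC
5: ✓ MOVNE  r0←0xd7
6: ✓ CMP  NZCV=0011
7: · MOVVC
8: · SUBEQ
9: ✓ MOVHI  r2←0xc5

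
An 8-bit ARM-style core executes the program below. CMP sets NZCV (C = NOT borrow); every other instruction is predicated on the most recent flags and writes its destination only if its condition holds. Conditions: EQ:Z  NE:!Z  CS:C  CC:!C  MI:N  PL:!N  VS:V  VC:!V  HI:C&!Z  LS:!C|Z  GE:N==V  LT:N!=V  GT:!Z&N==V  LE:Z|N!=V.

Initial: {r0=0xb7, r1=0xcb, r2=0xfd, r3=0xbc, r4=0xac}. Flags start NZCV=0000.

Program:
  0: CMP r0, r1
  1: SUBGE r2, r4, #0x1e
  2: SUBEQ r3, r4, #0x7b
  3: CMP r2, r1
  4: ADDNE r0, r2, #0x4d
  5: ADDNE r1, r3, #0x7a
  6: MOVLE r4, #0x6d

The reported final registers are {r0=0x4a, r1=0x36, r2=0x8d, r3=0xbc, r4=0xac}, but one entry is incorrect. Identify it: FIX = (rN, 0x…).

0: ✓ CMP  NZCV=1000
1: · SUBGE
2: · SUBEQ
3: ✓ CMP  NZCV=0010
4: ✓ ADDNE  r0←0x4a
5: ✓ ADDNE  r1←0x36
6: · MOVLE

FIX = (r2, 0xfd)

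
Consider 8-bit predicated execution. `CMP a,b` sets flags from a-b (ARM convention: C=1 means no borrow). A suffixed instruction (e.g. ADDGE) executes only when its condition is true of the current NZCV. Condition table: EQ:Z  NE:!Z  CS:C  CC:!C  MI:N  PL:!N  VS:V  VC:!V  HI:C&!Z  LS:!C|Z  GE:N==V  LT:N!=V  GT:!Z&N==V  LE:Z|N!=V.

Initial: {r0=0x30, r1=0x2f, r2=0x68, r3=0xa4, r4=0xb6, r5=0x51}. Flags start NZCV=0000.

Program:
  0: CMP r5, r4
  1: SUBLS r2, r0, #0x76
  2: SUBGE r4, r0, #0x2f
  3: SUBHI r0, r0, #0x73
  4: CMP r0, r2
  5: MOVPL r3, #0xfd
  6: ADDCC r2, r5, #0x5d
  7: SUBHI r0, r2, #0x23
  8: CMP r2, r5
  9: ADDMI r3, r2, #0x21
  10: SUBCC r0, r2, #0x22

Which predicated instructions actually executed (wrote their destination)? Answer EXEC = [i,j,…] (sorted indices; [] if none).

EXEC = [1,2,5,6]

0: ✓ CMP  NZCV=1001
1: ✓ SUBLS  r2←0xba
2: ✓ SUBGE  r4←0x01
3: · SUBHI
4: ✓ CMP  NZCV=0000
5: ✓ MOVPL  r3←0xfd
6: ✓ ADDCC  r2←0xae
7: · SUBHI
8: ✓ CMP  NZCV=0011
9: · ADDMI
10: · SUBCC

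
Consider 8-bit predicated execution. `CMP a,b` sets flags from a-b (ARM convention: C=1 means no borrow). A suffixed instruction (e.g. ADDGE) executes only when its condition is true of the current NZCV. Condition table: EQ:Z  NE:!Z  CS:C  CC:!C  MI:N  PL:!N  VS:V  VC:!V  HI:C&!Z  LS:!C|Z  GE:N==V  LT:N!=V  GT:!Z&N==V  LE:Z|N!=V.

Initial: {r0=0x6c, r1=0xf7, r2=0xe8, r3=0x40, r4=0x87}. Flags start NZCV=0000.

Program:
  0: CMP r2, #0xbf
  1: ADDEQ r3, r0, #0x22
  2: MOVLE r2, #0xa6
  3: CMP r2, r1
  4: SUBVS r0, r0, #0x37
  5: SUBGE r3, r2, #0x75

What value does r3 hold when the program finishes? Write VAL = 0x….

0: ✓ CMP  NZCV=0010
1: · ADDEQ
2: · MOVLE
3: ✓ CMP  NZCV=1000
4: · SUBVS
5: · SUBGE

VAL = 0x40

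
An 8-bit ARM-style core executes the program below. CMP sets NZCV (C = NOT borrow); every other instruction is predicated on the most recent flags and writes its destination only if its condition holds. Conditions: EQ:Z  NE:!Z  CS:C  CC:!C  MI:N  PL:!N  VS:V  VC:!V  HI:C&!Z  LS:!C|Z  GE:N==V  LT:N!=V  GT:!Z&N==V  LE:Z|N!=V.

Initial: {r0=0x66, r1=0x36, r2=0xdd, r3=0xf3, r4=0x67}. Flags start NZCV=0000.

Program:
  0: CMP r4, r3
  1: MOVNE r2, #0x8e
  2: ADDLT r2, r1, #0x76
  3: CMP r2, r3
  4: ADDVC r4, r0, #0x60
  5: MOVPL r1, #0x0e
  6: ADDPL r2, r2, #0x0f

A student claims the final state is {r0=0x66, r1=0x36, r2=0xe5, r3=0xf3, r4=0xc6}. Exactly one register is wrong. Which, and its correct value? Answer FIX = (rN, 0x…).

FIX = (r2, 0x8e)

[0] flags=0000 → (cmp)
[1] flags=0000 NE?T → r2=0x8e
[2] flags=0000 LT?F → skip
[3] flags=1000 → (cmp)
[4] flags=1000 VC?T → r4=0xc6
[5] flags=1000 PL?F → skip
[6] flags=1000 PL?F → skip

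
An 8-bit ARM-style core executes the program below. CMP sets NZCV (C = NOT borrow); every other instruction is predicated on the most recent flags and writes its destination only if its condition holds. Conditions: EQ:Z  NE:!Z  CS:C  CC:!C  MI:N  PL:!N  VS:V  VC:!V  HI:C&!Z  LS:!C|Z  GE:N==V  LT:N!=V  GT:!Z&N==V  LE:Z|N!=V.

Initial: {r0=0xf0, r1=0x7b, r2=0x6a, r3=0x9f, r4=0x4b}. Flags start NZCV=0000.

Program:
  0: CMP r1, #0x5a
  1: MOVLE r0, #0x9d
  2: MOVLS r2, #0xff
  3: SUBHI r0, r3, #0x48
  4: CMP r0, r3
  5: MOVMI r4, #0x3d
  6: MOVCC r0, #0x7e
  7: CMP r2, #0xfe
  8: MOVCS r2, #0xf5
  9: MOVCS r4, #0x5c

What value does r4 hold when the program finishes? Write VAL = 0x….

0: ✓ CMP  NZCV=0010
1: · MOVLE
2: · MOVLS
3: ✓ SUBHI  r0←0x57
4: ✓ CMP  NZCV=1001
5: ✓ MOVMI  r4←0x3d
6: ✓ MOVCC  r0←0x7e
7: ✓ CMP  NZCV=0000
8: · MOVCS
9: · MOVCS

VAL = 0x3d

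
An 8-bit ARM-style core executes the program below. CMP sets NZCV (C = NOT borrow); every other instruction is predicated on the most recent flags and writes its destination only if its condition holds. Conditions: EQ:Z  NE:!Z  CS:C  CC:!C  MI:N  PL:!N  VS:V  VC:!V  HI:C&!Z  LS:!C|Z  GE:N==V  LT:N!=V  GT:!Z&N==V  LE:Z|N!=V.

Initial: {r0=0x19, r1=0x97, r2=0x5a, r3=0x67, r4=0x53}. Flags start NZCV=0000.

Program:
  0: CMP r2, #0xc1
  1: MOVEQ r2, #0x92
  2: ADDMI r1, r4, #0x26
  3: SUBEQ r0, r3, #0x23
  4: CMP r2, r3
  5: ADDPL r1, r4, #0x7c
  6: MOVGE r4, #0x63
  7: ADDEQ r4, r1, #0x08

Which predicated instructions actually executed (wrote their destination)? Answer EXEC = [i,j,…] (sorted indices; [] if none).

EXEC = [2]

[0] flags=1001 → (cmp)
[1] flags=1001 EQ?F → skip
[2] flags=1001 MI?T → r1=0x79
[3] flags=1001 EQ?F → skip
[4] flags=1000 → (cmp)
[5] flags=1000 PL?F → skip
[6] flags=1000 GE?F → skip
[7] flags=1000 EQ?F → skip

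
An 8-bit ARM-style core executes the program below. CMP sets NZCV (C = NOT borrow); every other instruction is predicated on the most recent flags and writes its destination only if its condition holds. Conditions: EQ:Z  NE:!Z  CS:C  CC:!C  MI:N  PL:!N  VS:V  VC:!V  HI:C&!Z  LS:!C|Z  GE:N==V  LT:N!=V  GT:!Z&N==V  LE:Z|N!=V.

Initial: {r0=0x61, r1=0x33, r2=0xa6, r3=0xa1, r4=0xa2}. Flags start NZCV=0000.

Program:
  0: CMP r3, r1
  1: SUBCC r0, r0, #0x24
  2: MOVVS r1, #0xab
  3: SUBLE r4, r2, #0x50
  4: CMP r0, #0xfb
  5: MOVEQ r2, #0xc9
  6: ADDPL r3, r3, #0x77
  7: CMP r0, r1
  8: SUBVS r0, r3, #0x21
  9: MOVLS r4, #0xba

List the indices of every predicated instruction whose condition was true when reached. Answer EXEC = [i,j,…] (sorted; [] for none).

0: ✓ CMP  NZCV=0011
1: · SUBCC
2: ✓ MOVVS  r1←0xab
3: ✓ SUBLE  r4←0x56
4: ✓ CMP  NZCV=0000
5: · MOVEQ
6: ✓ ADDPL  r3←0x18
7: ✓ CMP  NZCV=1001
8: ✓ SUBVS  r0←0xf7
9: ✓ MOVLS  r4←0xba

EXEC = [2,3,6,8,9]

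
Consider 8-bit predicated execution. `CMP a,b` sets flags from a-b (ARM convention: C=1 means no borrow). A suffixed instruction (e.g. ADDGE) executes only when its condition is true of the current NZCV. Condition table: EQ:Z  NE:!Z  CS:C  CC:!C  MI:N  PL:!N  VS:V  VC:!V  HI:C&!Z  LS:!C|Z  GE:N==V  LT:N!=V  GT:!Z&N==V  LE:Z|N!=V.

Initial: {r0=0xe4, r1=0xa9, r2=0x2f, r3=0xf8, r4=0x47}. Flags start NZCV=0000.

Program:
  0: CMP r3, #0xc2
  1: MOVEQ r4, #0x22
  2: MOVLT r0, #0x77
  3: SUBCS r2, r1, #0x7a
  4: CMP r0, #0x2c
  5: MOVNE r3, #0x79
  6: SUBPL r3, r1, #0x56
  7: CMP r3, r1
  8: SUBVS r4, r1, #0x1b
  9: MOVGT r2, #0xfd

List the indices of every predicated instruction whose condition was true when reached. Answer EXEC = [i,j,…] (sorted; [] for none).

EXEC = [3,5,8,9]

0: ✓ CMP  NZCV=0010
1: · MOVEQ
2: · MOVLT
3: ✓ SUBCS  r2←0x2f
4: ✓ CMP  NZCV=1010
5: ✓ MOVNE  r3←0x79
6: · SUBPL
7: ✓ CMP  NZCV=1001
8: ✓ SUBVS  r4←0x8e
9: ✓ MOVGT  r2←0xfd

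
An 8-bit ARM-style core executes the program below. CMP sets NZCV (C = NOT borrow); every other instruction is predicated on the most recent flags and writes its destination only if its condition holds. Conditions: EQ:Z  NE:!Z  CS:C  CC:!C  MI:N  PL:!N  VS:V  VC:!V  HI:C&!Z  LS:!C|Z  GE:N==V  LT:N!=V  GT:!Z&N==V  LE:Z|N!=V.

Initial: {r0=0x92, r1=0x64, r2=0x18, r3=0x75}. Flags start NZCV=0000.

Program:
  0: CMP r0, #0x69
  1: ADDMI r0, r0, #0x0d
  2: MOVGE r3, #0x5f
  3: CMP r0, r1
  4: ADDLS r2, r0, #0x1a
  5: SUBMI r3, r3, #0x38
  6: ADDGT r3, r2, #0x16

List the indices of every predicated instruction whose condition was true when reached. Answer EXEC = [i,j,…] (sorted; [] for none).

[0] flags=0011 → (cmp)
[1] flags=0011 MI?F → skip
[2] flags=0011 GE?F → skip
[3] flags=0011 → (cmp)
[4] flags=0011 LS?F → skip
[5] flags=0011 MI?F → skip
[6] flags=0011 GT?F → skip

EXEC = []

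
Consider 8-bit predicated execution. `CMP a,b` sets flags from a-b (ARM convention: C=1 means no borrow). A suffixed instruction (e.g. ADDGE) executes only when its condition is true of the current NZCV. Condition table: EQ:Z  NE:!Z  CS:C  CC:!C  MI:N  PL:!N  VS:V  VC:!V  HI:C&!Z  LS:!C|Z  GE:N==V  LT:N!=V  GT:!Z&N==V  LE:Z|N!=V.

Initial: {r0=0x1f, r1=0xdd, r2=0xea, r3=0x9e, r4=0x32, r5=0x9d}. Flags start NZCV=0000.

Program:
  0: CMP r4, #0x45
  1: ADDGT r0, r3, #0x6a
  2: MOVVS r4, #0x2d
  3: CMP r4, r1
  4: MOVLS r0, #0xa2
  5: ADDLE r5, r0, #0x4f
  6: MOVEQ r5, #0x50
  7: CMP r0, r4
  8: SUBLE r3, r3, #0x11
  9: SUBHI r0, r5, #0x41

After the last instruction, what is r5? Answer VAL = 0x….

VAL = 0x9d

[0] flags=1000 → (cmp)
[1] flags=1000 GT?F → skip
[2] flags=1000 VS?F → skip
[3] flags=0000 → (cmp)
[4] flags=0000 LS?T → r0=0xa2
[5] flags=0000 LE?F → skip
[6] flags=0000 EQ?F → skip
[7] flags=0011 → (cmp)
[8] flags=0011 LE?T → r3=0x8d
[9] flags=0011 HI?T → r0=0x5c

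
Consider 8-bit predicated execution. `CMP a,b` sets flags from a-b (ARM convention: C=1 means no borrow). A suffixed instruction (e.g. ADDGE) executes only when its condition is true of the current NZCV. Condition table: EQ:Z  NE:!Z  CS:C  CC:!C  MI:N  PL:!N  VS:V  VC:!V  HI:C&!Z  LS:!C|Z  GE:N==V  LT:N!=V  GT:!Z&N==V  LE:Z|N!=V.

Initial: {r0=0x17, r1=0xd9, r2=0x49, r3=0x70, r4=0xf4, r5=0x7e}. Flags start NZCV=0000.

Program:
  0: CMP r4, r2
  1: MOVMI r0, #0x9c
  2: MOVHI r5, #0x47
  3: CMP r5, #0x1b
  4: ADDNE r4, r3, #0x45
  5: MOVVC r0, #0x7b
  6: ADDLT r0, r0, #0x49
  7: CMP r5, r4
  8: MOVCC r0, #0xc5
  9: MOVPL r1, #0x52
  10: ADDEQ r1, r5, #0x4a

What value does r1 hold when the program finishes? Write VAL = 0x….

[0] flags=1010 → (cmp)
[1] flags=1010 MI?T → r0=0x9c
[2] flags=1010 HI?T → r5=0x47
[3] flags=0010 → (cmp)
[4] flags=0010 NE?T → r4=0xb5
[5] flags=0010 VC?T → r0=0x7b
[6] flags=0010 LT?F → skip
[7] flags=1001 → (cmp)
[8] flags=1001 CC?T → r0=0xc5
[9] flags=1001 PL?F → skip
[10] flags=1001 EQ?F → skip

VAL = 0xd9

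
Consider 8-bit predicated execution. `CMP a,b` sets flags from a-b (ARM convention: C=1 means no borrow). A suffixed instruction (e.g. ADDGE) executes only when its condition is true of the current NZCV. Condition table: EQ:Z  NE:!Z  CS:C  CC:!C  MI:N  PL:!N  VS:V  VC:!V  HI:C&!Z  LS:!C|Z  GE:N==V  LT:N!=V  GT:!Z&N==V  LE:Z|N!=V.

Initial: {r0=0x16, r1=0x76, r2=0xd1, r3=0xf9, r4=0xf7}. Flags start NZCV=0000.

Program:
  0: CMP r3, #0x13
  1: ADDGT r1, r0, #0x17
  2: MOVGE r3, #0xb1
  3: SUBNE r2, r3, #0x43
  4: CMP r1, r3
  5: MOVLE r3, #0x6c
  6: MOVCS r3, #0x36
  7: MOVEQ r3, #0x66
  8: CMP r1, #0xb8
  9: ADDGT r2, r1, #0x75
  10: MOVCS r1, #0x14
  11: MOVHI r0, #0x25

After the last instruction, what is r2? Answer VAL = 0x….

VAL = 0xeb

[0] flags=1010 → (cmp)
[1] flags=1010 GT?F → skip
[2] flags=1010 GE?F → skip
[3] flags=1010 NE?T → r2=0xb6
[4] flags=0000 → (cmp)
[5] flags=0000 LE?F → skip
[6] flags=0000 CS?F → skip
[7] flags=0000 EQ?F → skip
[8] flags=1001 → (cmp)
[9] flags=1001 GT?T → r2=0xeb
[10] flags=1001 CS?F → skip
[11] flags=1001 HI?F → skip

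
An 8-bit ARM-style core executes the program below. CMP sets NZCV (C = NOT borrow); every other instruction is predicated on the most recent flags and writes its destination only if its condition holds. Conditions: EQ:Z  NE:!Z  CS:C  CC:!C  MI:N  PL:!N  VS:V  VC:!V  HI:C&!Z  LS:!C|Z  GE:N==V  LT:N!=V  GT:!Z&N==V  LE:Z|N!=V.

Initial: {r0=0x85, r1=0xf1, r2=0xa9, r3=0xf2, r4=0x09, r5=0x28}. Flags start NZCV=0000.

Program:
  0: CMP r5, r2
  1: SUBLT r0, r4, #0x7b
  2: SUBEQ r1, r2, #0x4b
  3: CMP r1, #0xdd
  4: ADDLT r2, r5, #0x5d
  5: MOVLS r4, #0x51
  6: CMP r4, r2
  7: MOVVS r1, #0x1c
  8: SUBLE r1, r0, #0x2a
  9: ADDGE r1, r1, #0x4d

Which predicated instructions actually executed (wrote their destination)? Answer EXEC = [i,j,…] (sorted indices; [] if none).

0: ✓ CMP  NZCV=0000
1: · SUBLT
2: · SUBEQ
3: ✓ CMP  NZCV=0010
4: · ADDLT
5: · MOVLS
6: ✓ CMP  NZCV=0000
7: · MOVVS
8: · SUBLE
9: ✓ ADDGE  r1←0x3e

EXEC = [9]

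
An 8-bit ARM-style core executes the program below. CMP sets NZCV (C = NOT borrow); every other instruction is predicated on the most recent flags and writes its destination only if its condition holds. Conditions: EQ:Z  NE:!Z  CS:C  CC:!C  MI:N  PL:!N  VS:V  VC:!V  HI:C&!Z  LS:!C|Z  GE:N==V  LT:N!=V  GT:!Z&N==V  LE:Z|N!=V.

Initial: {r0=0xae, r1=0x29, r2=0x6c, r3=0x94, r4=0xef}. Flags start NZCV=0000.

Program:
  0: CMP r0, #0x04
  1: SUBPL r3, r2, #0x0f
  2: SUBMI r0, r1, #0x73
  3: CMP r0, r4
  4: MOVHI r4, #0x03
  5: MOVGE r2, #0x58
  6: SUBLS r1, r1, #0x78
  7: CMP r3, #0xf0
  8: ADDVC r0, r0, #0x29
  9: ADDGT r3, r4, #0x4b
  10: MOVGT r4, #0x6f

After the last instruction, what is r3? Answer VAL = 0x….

0: ✓ CMP  NZCV=1010
1: · SUBPL
2: ✓ SUBMI  r0←0xb6
3: ✓ CMP  NZCV=1000
4: · MOVHI
5: · MOVGE
6: ✓ SUBLS  r1←0xb1
7: ✓ CMP  NZCV=1000
8: ✓ ADDVC  r0←0xdf
9: · ADDGT
10: · MOVGT

VAL = 0x94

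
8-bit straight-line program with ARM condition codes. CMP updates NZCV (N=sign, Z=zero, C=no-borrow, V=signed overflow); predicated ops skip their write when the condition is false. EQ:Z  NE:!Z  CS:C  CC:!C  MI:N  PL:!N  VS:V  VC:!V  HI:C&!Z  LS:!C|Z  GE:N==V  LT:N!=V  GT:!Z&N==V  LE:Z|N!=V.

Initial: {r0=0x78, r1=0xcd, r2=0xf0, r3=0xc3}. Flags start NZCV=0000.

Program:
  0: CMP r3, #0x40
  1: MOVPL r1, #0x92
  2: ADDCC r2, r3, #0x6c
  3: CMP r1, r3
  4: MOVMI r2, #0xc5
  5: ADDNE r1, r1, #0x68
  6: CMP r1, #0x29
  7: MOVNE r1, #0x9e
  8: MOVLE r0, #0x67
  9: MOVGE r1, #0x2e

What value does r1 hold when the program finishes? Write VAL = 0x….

[0] flags=1010 → (cmp)
[1] flags=1010 PL?F → skip
[2] flags=1010 CC?F → skip
[3] flags=0010 → (cmp)
[4] flags=0010 MI?F → skip
[5] flags=0010 NE?T → r1=0x35
[6] flags=0010 → (cmp)
[7] flags=0010 NE?T → r1=0x9e
[8] flags=0010 LE?F → skip
[9] flags=0010 GE?T → r1=0x2e

VAL = 0x2e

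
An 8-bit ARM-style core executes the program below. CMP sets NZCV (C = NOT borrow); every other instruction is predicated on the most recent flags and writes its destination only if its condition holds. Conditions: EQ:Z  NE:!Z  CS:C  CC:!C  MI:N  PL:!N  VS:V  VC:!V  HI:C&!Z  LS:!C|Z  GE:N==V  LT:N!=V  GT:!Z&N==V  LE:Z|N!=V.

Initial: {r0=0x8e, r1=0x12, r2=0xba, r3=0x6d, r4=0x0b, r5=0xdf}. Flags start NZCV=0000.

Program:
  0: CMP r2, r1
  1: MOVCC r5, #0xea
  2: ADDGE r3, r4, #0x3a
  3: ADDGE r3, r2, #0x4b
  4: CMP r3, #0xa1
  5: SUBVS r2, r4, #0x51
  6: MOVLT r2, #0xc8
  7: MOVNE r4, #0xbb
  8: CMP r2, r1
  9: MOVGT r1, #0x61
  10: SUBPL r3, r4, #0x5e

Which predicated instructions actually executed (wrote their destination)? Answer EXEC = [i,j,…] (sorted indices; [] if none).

[0] flags=1010 → (cmp)
[1] flags=1010 CC?F → skip
[2] flags=1010 GE?F → skip
[3] flags=1010 GE?F → skip
[4] flags=1001 → (cmp)
[5] flags=1001 VS?T → r2=0xba
[6] flags=1001 LT?F → skip
[7] flags=1001 NE?T → r4=0xbb
[8] flags=1010 → (cmp)
[9] flags=1010 GT?F → skip
[10] flags=1010 PL?F → skip

EXEC = [5,7]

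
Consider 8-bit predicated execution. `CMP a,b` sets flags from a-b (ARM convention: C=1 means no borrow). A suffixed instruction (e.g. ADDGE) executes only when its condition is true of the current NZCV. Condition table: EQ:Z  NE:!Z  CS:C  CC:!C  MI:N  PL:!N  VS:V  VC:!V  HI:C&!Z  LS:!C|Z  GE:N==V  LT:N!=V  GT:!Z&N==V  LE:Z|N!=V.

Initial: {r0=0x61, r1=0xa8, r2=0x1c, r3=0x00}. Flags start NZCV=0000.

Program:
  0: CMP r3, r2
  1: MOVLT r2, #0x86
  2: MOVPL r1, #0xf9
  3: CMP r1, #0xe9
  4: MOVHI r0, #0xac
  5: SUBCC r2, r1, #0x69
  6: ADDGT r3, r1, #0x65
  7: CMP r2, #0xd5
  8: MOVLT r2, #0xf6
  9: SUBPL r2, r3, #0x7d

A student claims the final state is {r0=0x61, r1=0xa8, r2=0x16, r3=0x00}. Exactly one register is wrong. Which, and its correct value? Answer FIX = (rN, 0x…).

0: ✓ CMP  NZCV=1000
1: ✓ MOVLT  r2←0x86
2: · MOVPL
3: ✓ CMP  NZCV=1000
4: · MOVHI
5: ✓ SUBCC  r2←0x3f
6: · ADDGT
7: ✓ CMP  NZCV=0000
8: · MOVLT
9: ✓ SUBPL  r2←0x83

FIX = (r2, 0x83)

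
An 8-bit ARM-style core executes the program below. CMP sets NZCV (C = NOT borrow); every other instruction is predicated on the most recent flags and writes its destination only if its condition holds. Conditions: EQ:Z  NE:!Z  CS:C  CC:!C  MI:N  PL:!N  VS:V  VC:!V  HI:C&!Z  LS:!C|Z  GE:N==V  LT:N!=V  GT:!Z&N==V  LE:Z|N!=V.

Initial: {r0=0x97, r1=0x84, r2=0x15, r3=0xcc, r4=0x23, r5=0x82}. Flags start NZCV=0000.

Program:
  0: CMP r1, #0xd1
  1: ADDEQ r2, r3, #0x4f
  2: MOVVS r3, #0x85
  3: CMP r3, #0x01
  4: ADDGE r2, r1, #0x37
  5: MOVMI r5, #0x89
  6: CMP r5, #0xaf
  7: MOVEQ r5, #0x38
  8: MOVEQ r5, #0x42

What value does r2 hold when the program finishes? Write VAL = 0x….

[0] flags=1000 → (cmp)
[1] flags=1000 EQ?F → skip
[2] flags=1000 VS?F → skip
[3] flags=1010 → (cmp)
[4] flags=1010 GE?F → skip
[5] flags=1010 MI?T → r5=0x89
[6] flags=1000 → (cmp)
[7] flags=1000 EQ?F → skip
[8] flags=1000 EQ?F → skip

VAL = 0x15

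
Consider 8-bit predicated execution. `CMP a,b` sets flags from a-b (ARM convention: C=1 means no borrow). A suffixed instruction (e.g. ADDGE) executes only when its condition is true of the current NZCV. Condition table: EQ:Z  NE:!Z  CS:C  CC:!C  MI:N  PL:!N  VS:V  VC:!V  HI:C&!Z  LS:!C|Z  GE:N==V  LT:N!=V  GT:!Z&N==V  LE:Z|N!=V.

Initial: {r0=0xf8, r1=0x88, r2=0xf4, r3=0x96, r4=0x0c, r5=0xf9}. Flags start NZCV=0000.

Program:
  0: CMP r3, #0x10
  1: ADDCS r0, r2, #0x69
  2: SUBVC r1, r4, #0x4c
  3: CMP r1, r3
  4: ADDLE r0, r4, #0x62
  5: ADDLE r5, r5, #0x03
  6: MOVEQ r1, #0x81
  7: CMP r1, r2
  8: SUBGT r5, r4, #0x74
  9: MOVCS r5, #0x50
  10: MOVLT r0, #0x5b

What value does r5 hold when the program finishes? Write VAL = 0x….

VAL = 0xf9

[0] flags=1010 → (cmp)
[1] flags=1010 CS?T → r0=0x5d
[2] flags=1010 VC?T → r1=0xc0
[3] flags=0010 → (cmp)
[4] flags=0010 LE?F → skip
[5] flags=0010 LE?F → skip
[6] flags=0010 EQ?F → skip
[7] flags=1000 → (cmp)
[8] flags=1000 GT?F → skip
[9] flags=1000 CS?F → skip
[10] flags=1000 LT?T → r0=0x5b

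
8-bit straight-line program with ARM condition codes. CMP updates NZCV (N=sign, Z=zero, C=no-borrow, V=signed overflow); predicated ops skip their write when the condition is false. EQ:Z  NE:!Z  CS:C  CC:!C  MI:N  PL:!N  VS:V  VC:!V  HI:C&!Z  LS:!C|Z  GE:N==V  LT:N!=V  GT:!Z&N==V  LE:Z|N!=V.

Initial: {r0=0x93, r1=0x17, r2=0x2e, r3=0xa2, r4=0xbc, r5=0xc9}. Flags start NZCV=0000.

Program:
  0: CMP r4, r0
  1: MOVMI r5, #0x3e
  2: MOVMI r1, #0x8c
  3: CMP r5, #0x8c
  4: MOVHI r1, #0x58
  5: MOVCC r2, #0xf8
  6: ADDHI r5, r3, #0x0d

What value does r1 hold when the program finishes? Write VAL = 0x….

VAL = 0x58

[0] flags=0010 → (cmp)
[1] flags=0010 MI?F → skip
[2] flags=0010 MI?F → skip
[3] flags=0010 → (cmp)
[4] flags=0010 HI?T → r1=0x58
[5] flags=0010 CC?F → skip
[6] flags=0010 HI?T → r5=0xaf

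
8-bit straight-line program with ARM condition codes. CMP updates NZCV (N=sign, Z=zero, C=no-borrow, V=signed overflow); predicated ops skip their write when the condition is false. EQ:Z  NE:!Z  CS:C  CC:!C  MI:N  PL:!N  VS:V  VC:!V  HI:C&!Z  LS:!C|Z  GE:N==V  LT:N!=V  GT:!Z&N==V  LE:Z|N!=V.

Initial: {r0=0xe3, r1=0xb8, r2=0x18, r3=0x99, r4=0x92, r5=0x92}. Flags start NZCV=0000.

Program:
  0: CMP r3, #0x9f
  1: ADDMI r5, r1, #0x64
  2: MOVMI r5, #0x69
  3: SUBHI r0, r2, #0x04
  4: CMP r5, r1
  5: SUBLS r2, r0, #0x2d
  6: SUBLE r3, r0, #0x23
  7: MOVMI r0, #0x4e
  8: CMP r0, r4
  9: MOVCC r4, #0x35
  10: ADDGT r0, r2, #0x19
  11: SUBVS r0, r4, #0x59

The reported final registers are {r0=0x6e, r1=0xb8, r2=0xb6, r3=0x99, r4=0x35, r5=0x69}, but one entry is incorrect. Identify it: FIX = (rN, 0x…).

0: ✓ CMP  NZCV=1000
1: ✓ ADDMI  r5←0x1c
2: ✓ MOVMI  r5←0x69
3: · SUBHI
4: ✓ CMP  NZCV=1001
5: ✓ SUBLS  r2←0xb6
6: · SUBLE
7: ✓ MOVMI  r0←0x4e
8: ✓ CMP  NZCV=1001
9: ✓ MOVCC  r4←0x35
10: ✓ ADDGT  r0←0xcf
11: ✓ SUBVS  r0←0xdc

FIX = (r0, 0xdc)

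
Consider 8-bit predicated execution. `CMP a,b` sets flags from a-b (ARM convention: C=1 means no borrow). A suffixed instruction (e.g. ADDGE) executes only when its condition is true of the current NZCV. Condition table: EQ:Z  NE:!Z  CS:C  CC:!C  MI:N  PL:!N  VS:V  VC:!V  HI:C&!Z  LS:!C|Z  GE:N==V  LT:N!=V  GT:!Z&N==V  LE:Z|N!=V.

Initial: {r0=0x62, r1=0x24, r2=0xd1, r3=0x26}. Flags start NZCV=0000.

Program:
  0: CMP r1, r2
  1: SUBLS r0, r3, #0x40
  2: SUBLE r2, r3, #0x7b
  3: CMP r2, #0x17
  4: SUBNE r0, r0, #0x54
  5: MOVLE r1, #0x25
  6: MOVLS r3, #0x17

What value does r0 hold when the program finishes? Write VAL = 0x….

[0] flags=0000 → (cmp)
[1] flags=0000 LS?T → r0=0xe6
[2] flags=0000 LE?F → skip
[3] flags=1010 → (cmp)
[4] flags=1010 NE?T → r0=0x92
[5] flags=1010 LE?T → r1=0x25
[6] flags=1010 LS?F → skip

VAL = 0x92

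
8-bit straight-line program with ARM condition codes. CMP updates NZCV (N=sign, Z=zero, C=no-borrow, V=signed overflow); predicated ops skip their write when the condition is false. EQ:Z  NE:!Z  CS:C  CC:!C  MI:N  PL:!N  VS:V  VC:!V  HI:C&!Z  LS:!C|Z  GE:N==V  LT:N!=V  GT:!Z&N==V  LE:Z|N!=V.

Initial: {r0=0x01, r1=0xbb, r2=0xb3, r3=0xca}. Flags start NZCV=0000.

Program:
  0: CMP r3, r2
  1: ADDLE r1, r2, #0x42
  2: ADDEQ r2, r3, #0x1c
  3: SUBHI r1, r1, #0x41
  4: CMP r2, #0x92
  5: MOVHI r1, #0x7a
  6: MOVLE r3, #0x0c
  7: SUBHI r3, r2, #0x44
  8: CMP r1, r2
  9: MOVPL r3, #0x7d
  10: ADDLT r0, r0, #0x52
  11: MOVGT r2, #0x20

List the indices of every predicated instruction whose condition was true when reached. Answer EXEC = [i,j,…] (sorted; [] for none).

[0] flags=0010 → (cmp)
[1] flags=0010 LE?F → skip
[2] flags=0010 EQ?F → skip
[3] flags=0010 HI?T → r1=0x7a
[4] flags=0010 → (cmp)
[5] flags=0010 HI?T → r1=0x7a
[6] flags=0010 LE?F → skip
[7] flags=0010 HI?T → r3=0x6f
[8] flags=1001 → (cmp)
[9] flags=1001 PL?F → skip
[10] flags=1001 LT?F → skip
[11] flags=1001 GT?T → r2=0x20

EXEC = [3,5,7,11]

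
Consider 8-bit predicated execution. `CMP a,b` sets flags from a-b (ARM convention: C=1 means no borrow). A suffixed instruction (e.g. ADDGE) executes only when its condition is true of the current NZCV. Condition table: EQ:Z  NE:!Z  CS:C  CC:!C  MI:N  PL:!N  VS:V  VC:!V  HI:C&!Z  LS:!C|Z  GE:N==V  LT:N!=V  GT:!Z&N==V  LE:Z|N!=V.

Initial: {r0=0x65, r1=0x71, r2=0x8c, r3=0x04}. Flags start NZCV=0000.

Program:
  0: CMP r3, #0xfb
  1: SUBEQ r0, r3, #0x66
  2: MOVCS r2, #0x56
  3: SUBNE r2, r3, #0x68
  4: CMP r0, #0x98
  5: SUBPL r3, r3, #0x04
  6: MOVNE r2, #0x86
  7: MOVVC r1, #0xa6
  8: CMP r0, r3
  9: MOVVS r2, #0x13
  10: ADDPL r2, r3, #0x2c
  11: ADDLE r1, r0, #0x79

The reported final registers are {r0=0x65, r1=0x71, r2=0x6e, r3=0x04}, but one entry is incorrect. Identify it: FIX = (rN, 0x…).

FIX = (r2, 0x30)

[0] flags=0000 → (cmp)
[1] flags=0000 EQ?F → skip
[2] flags=0000 CS?F → skip
[3] flags=0000 NE?T → r2=0x9c
[4] flags=1001 → (cmp)
[5] flags=1001 PL?F → skip
[6] flags=1001 NE?T → r2=0x86
[7] flags=1001 VC?F → skip
[8] flags=0010 → (cmp)
[9] flags=0010 VS?F → skip
[10] flags=0010 PL?T → r2=0x30
[11] flags=0010 LE?F → skip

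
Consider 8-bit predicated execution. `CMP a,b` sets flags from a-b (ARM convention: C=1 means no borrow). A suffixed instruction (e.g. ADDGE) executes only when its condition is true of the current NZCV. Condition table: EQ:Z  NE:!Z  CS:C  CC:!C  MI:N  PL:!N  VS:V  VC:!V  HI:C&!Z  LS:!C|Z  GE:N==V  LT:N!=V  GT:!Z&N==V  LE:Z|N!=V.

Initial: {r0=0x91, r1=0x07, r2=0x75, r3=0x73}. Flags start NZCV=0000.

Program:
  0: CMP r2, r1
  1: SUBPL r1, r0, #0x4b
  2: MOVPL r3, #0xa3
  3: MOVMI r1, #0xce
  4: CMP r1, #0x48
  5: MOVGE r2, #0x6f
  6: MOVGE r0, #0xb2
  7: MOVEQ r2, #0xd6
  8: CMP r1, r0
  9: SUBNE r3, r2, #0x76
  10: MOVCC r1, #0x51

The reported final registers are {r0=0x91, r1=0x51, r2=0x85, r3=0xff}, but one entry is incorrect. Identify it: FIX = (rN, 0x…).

FIX = (r2, 0x75)

0: ✓ CMP  NZCV=0010
1: ✓ SUBPL  r1←0x46
2: ✓ MOVPL  r3←0xa3
3: · MOVMI
4: ✓ CMP  NZCV=1000
5: · MOVGE
6: · MOVGE
7: · MOVEQ
8: ✓ CMP  NZCV=1001
9: ✓ SUBNE  r3←0xff
10: ✓ MOVCC  r1←0x51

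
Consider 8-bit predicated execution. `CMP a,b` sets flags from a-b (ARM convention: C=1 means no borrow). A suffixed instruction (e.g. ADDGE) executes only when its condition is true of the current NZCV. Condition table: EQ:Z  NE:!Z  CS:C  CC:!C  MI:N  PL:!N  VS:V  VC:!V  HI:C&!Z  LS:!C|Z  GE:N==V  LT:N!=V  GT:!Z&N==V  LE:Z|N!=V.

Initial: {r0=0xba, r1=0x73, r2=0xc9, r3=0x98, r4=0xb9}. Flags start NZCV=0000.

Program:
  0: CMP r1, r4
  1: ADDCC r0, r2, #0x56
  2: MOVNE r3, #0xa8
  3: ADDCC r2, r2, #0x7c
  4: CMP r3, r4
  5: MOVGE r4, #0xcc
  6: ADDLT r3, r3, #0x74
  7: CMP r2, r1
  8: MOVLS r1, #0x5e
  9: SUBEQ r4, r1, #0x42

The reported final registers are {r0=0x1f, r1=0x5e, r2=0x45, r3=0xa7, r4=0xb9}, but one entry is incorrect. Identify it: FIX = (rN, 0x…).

[0] flags=1001 → (cmp)
[1] flags=1001 CC?T → r0=0x1f
[2] flags=1001 NE?T → r3=0xa8
[3] flags=1001 CC?T → r2=0x45
[4] flags=1000 → (cmp)
[5] flags=1000 GE?F → skip
[6] flags=1000 LT?T → r3=0x1c
[7] flags=1000 → (cmp)
[8] flags=1000 LS?T → r1=0x5e
[9] flags=1000 EQ?F → skip

FIX = (r3, 0x1c)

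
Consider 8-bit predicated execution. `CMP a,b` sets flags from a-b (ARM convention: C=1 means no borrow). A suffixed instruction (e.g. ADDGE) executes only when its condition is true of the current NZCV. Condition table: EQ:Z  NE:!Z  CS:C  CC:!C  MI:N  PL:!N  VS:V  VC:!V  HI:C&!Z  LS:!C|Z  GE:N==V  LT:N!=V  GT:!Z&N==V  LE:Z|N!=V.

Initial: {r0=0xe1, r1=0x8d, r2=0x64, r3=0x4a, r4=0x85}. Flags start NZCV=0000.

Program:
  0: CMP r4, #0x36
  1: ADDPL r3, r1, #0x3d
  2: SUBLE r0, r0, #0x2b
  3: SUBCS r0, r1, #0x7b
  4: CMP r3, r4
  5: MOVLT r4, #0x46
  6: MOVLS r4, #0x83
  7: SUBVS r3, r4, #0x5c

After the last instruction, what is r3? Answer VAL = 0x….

[0] flags=0011 → (cmp)
[1] flags=0011 PL?T → r3=0xca
[2] flags=0011 LE?T → r0=0xb6
[3] flags=0011 CS?T → r0=0x12
[4] flags=0010 → (cmp)
[5] flags=0010 LT?F → skip
[6] flags=0010 LS?F → skip
[7] flags=0010 VS?F → skip

VAL = 0xca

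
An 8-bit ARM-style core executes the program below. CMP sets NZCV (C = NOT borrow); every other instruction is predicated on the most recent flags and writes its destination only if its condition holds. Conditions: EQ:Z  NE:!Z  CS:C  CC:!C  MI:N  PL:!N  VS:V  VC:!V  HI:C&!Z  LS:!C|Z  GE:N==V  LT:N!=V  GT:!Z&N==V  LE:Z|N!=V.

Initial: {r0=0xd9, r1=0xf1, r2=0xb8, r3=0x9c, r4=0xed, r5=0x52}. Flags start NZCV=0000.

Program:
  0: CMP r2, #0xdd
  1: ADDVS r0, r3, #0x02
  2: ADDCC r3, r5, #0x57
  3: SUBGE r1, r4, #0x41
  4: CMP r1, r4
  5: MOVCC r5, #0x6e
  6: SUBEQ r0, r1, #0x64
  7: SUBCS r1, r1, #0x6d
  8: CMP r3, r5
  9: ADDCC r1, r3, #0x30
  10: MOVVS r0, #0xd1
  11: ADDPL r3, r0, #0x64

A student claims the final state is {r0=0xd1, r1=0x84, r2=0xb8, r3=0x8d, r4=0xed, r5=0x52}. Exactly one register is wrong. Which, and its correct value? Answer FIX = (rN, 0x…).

FIX = (r3, 0x35)

0: ✓ CMP  NZCV=1000
1: · ADDVS
2: ✓ ADDCC  r3←0xa9
3: · SUBGE
4: ✓ CMP  NZCV=0010
5: · MOVCC
6: · SUBEQ
7: ✓ SUBCS  r1←0x84
8: ✓ CMP  NZCV=0011
9: · ADDCC
10: ✓ MOVVS  r0←0xd1
11: ✓ ADDPL  r3←0x35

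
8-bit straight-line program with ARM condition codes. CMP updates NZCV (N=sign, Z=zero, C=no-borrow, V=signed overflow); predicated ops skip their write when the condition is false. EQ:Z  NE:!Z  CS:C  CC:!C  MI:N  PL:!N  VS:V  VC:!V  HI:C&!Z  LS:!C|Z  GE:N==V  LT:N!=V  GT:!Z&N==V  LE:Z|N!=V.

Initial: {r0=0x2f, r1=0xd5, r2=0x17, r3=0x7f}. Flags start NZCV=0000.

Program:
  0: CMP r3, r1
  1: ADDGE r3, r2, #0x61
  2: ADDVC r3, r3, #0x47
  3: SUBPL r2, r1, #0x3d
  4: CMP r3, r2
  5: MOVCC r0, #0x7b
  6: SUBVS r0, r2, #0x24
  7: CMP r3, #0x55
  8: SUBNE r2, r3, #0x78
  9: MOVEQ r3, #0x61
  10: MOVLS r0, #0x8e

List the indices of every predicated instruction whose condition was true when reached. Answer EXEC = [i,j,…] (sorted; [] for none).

EXEC = [1,8]

[0] flags=1001 → (cmp)
[1] flags=1001 GE?T → r3=0x78
[2] flags=1001 VC?F → skip
[3] flags=1001 PL?F → skip
[4] flags=0010 → (cmp)
[5] flags=0010 CC?F → skip
[6] flags=0010 VS?F → skip
[7] flags=0010 → (cmp)
[8] flags=0010 NE?T → r2=0x00
[9] flags=0010 EQ?F → skip
[10] flags=0010 LS?F → skip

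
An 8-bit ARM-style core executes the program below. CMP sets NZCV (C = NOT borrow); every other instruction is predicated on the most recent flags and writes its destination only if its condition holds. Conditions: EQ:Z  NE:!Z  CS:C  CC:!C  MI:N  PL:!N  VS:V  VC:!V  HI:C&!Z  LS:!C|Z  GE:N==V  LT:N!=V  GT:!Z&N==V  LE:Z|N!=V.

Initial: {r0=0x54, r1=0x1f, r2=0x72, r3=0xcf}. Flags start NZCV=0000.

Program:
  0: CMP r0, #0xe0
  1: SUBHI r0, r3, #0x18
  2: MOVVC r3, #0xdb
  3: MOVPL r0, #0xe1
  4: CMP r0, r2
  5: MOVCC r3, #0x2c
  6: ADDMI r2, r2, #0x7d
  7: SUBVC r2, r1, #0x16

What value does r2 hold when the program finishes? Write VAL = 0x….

0: ✓ CMP  NZCV=0000
1: · SUBHI
2: ✓ MOVVC  r3←0xdb
3: ✓ MOVPL  r0←0xe1
4: ✓ CMP  NZCV=0011
5: · MOVCC
6: · ADDMI
7: · SUBVC

VAL = 0x72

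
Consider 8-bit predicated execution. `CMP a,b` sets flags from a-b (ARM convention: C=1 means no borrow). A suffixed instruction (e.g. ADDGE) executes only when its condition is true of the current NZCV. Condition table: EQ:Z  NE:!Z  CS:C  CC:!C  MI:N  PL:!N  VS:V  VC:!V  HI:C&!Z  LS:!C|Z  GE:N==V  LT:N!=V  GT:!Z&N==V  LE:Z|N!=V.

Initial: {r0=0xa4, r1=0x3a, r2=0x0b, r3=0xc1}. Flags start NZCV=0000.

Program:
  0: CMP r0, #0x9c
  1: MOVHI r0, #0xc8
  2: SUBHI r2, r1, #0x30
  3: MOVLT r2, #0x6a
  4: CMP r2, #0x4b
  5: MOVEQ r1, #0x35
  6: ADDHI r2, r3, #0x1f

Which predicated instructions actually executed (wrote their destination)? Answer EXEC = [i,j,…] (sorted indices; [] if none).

EXEC = [1,2]

[0] flags=0010 → (cmp)
[1] flags=0010 HI?T → r0=0xc8
[2] flags=0010 HI?T → r2=0x0a
[3] flags=0010 LT?F → skip
[4] flags=1000 → (cmp)
[5] flags=1000 EQ?F → skip
[6] flags=1000 HI?F → skip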